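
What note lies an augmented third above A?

C##

A up a major third is C#, so the target letter is C.
From A, an augmented third is 5 semitones up: C##.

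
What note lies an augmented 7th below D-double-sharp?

E

A seventh below D lands on the letter E.
An augmented seventh spans 12 semitones, so D## moves to pitch class 4. On the letter E that is E.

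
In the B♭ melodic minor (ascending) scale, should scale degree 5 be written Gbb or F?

Each scale degree takes a distinct letter name. Degree 5 of a scale on B must use the letter F.
F and Gbb are enharmonically the same pitch, but only F uses the letter F, so it is the correct spelling here.

F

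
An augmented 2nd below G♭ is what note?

Fbb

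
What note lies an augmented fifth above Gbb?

A fifth above G lands on the letter D.
An augmented fifth spans 8 semitones, so Gbb moves to pitch class 1. On the letter D that is Db.

Db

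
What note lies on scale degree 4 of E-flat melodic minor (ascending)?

The Eb melodic minor (ascending) scale runs Eb F Gb Ab Bb C D.
Degree 4 is Ab.

Ab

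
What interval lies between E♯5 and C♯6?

Counting letters E–F–G–A–B–C gives a sixth.
E#→C# = 8 semitones, 1 narrower than the major sixth (9), so minor.

minor sixth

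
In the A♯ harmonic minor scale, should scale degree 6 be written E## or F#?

F#

Each scale degree takes a distinct letter name. Degree 6 of a scale on A must use the letter F.
F# and E## are enharmonically the same pitch, but only F# uses the letter F, so it is the correct spelling here.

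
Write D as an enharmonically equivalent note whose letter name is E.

Ebb

D is pitch class 2. The letter E alone is pitch class 4.
To reach pitch class 2 from E requires an offset of -2 semitones, i.e. double flat: Ebb.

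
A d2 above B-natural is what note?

Cb

B up a major second is C#, so the target letter is C.
From B, a diminished second is 0 semitones up: Cb.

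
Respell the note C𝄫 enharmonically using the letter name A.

Cbb is pitch class 10. The letter A alone is pitch class 9.
To reach pitch class 10 from A requires an offset of +1 semitone, i.e. sharp: A#.

A#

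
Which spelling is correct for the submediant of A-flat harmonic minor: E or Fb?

Each scale degree takes a distinct letter name. Degree 6 of a scale on A must use the letter F.
Fb and E are enharmonically the same pitch, but only Fb uses the letter F, so it is the correct spelling here.

Fb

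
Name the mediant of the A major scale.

Degree 3 takes the letter 2 steps above A, which is C.
In major, degree 3 sits 4 semitones above the tonic. A + 4 semitones is pitch class 1, spelled on C as C#.

C#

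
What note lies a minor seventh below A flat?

Bb

A down a major seventh is Bb, so the target letter is B.
From Ab, a minor seventh is 10 semitones down: Bb.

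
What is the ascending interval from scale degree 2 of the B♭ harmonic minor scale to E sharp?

Scale degree 2 of Bb harmonic minor is C.
C up to E#: letters C→E make it a third; 5 semitones makes it augmented.

augmented third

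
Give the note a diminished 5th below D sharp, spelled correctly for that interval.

D down a perfect fifth is G, so the target letter is G.
From D#, a diminished fifth is 6 semitones down: G##.

G##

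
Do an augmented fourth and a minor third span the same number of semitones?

No

An augmented fourth spans 6 semitones; a minor third spans 3.
The spans differ, so they are not enharmonic equivalents.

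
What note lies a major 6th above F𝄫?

Dbb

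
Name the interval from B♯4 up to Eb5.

Counting letters B–C–D–E gives a fourth.
B#→Eb = 3 semitones, 2 narrower than the perfect fourth (5), so doubly diminished.

doubly diminished fourth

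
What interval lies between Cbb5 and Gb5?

The letter names run C→G, a span of 4 letter steps, so the interval is some kind of fifth.
Cbb to Gb is 8 semitones. A perfect fifth is 7, so 8 makes it augmented.

augmented fifth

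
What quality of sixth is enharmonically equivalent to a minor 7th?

A minor seventh spans 10 semitones.
A sixth spanning 10 semitones is augmented (the major sixth is 9).

augmented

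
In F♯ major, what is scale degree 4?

Degree 4 takes the letter 3 steps above F, which is B.
In major, degree 4 sits 5 semitones above the tonic. F# + 5 semitones is pitch class 11, spelled on B as B.

B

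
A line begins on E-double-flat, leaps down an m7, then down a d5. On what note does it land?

A minor seventh down from Ebb is Fb (letter F, 10 semitones down).
A diminished fifth down from Fb is Bb (letter B, 6 semitones down).

Bb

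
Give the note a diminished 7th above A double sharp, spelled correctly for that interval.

A up a major seventh is G#, so the target letter is G.
From A##, a diminished seventh is 9 semitones up: G#.

G#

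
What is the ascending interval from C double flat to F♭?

Counting letters C–D–E–F gives a fourth.
Cbb→Fb = 6 semitones, 1 wider than the perfect fourth (5), so augmented.

augmented fourth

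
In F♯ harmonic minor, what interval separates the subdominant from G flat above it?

The subdominant of F# harmonic minor is B.
B up to Gb: letters B→G make it a sixth; 7 semitones makes it diminished.

diminished sixth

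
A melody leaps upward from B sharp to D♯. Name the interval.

The letter names run B→D, a span of 2 letter steps, so the interval is some kind of third.
B# to D# is 3 semitones. A major third is 4, so 3 makes it minor.

minor third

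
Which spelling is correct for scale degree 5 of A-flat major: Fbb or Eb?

Each scale degree takes a distinct letter name. Degree 5 of a scale on A must use the letter E.
Eb and Fbb are enharmonically the same pitch, but only Eb uses the letter E, so it is the correct spelling here.

Eb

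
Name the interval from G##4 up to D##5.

perfect fifth

The letter names run G→D, a span of 4 letter steps, so the interval is some kind of fifth.
G## to D## is 7 semitones. A perfect fifth is 7, so 7 makes it perfect.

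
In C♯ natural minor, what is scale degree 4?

The C# natural minor scale runs C# D# E F# G# A B.
Degree 4 is F#.

F#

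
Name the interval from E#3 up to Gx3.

major third

Counting letters E–F–G gives a third.
E#→G## = 4 semitones, exactly the major third.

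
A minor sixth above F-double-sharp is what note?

D#

A sixth above F lands on the letter D.
A minor sixth spans 8 semitones, so F## moves to pitch class 3. On the letter D that is D#.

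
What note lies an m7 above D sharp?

A seventh above D lands on the letter C.
A minor seventh spans 10 semitones, so D# moves to pitch class 1. On the letter C that is C#.

C#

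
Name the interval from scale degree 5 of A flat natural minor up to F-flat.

minor second

Scale degree 5 of Ab natural minor is Eb.
Eb up to Fb: letters E→F make it a second; 1 semitone makes it minor.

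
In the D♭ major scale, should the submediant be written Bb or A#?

Bb

Each scale degree takes a distinct letter name. Degree 6 of a scale on D must use the letter B.
Bb and A# are enharmonically the same pitch, but only Bb uses the letter B, so it is the correct spelling here.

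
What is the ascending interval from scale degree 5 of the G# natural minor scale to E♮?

Scale degree 5 of G# natural minor is D#.
D# up to E: letters D→E make it a second; 1 semitone makes it minor.

minor second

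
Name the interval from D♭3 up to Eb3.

major second

Counting letters D–E gives a second.
Db→Eb = 2 semitones, exactly the major second.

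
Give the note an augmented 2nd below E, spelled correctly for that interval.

E down a major second is D, so the target letter is D.
From E, an augmented second is 3 semitones down: Db.

Db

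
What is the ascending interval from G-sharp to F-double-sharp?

major seventh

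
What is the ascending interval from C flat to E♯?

doubly augmented third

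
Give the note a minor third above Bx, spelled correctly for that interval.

D##

A third above B lands on the letter D.
A minor third spans 3 semitones, so B## moves to pitch class 4. On the letter D that is D##.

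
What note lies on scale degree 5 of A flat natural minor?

The Ab natural minor scale runs Ab Bb Cb Db Eb Fb Gb.
Degree 5 is Eb.

Eb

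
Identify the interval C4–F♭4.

Counting letters C–D–E–F gives a fourth.
C→Fb = 4 semitones, 1 narrower than the perfect fourth (5), so diminished.

diminished fourth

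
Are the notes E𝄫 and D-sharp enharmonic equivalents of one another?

Two spellings are enharmonically equivalent only if they share a pitch class.
Here Ebb → 2, D# → 3; 2 ≠ 3, so they are not.

No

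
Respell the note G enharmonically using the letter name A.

Plain A sits 2 semitones above G, so on the letter A the same pitch needs a double flat: Abb.

Abb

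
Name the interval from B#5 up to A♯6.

The letter names run B→A, a span of 6 letter steps, so the interval is some kind of seventh.
B# to A# is 10 semitones. A major seventh is 11, so 10 makes it minor.

minor seventh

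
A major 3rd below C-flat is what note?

Abb

C down a major third is Ab, so the target letter is A.
From Cb, a major third is 4 semitones down: Abb.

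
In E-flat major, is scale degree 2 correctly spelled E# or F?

F

Each scale degree takes a distinct letter name. Degree 2 of a scale on E must use the letter F.
F and E# are enharmonically the same pitch, but only F uses the letter F, so it is the correct spelling here.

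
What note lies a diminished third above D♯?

D up a major third is F#, so the target letter is F.
From D#, a diminished third is 2 semitones up: F.

F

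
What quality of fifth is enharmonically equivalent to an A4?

diminished

An augmented fourth spans 6 semitones.
A fifth spanning 6 semitones is diminished (the perfect fifth is 7).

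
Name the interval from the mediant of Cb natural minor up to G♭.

major third

The mediant of Cb natural minor is Ebb.
Ebb up to Gb: letters E→G make it a third; 4 semitones makes it major.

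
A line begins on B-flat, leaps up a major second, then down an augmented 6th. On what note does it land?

A major second up from Bb is C (letter C, 2 semitones up).
An augmented sixth down from C is Ebb (letter E, 10 semitones down).

Ebb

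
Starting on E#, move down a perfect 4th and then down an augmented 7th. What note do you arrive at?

A perfect fourth down from E# is B# (letter B, 5 semitones down).
An augmented seventh down from B# is C (letter C, 12 semitones down).

C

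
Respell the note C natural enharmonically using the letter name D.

Dbb

Plain D sits 2 semitones above C, so on the letter D the same pitch needs a double flat: Dbb.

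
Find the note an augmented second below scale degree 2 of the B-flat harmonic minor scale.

Bbb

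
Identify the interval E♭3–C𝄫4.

The letter names run E→C, a span of 5 letter steps, so the interval is some kind of sixth.
Eb to Cbb is 7 semitones. A major sixth is 9, so 7 makes it diminished.

diminished sixth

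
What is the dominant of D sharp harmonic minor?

A#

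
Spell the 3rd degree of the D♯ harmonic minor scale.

The D# harmonic minor scale runs D# E# F# G# A# B C##.
Degree 3 is F#.

F#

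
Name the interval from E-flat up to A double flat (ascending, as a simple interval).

The letter names run E→A, a span of 3 letter steps, so the interval is some kind of fourth.
Eb to Abb is 4 semitones. A perfect fourth is 5, so 4 makes it diminished.

diminished fourth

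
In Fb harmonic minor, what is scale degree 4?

Bbb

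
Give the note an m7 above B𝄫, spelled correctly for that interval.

B up a major seventh is A#, so the target letter is A.
From Bbb, a minor seventh is 10 semitones up: Abb.

Abb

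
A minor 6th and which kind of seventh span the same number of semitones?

doubly diminished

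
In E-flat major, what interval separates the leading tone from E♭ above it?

minor second

The leading tone of Eb major is D.
D up to Eb: letters D→E make it a second; 1 semitone makes it minor.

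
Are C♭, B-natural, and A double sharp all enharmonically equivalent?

Yes

Cb is pitch class 11; B is pitch class 11; A## is pitch class 11.
All spellings map to pitch class 11, so they are enharmonically equivalent.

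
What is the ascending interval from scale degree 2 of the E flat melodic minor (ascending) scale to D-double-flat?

Scale degree 2 of Eb melodic minor (ascending) is F.
F up to Dbb: letters F→D make it a sixth; 7 semitones makes it diminished.

diminished sixth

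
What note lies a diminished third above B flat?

Dbb

A third above B lands on the letter D.
A diminished third spans 2 semitones, so Bb moves to pitch class 0. On the letter D that is Dbb.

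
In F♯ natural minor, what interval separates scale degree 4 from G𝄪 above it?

Scale degree 4 of F# natural minor is B.
B up to G##: letters B→G make it a sixth; 10 semitones makes it augmented.

augmented sixth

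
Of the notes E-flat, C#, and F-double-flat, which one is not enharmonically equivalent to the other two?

In 12-tone equal temperament, enharmonic equivalents share a pitch class. Eb is pitch class 3; C# is pitch class 1; Fbb is pitch class 3.
Eb and Fbb share pitch class 3, while C# is pitch class 1.

C#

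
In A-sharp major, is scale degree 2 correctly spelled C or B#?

B#

Each scale degree takes a distinct letter name. Degree 2 of a scale on A must use the letter B.
B# and C are enharmonically the same pitch, but only B# uses the letter B, so it is the correct spelling here.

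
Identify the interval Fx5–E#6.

Counting letters F–G–A–B–C–D–E gives a seventh.
F##→E# = 10 semitones, 1 narrower than the major seventh (11), so minor.

minor seventh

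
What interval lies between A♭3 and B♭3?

Counting letters A–B gives a second.
Ab→Bb = 2 semitones, exactly the major second.

major second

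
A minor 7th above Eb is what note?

E up a major seventh is D#, so the target letter is D.
From Eb, a minor seventh is 10 semitones up: Db.

Db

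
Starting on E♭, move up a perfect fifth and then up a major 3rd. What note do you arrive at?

D

A perfect fifth up from Eb is Bb (letter B, 7 semitones up).
A major third up from Bb is D (letter D, 4 semitones up).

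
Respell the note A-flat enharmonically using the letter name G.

Ab is pitch class 8. The letter G alone is pitch class 7.
To reach pitch class 8 from G requires an offset of +1 semitone, i.e. sharp: G#.

G#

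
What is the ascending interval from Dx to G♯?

diminished fourth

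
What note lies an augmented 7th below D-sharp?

A seventh below D lands on the letter E.
An augmented seventh spans 12 semitones, so D# moves to pitch class 3. On the letter E that is Eb.

Eb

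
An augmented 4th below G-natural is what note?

G down a perfect fourth is D, so the target letter is D.
From G, an augmented fourth is 6 semitones down: Db.

Db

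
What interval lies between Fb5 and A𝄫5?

minor third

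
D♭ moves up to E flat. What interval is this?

Counting letters D–E gives a second.
Db→Eb = 2 semitones, exactly the major second.

major second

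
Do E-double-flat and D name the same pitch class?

Ebb is pitch class 2; D is pitch class 2.
All spellings map to pitch class 2, so they are enharmonically equivalent.

Yes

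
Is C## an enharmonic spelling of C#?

Two spellings are enharmonically equivalent only if they share a pitch class.
Here C## → 2, C# → 1; 1 ≠ 2, so they are not.

No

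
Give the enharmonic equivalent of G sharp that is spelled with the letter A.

Ab

Plain A sits 1 semitone above G#, so on the letter A the same pitch needs a flat: Ab.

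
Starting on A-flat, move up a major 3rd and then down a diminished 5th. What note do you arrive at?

F#

A major third up from Ab is C (letter C, 4 semitones up).
A diminished fifth down from C is F# (letter F, 6 semitones down).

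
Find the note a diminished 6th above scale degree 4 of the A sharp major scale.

Scale degree 4 of A# major is D#.
A diminished sixth (7 semitones) above D# lands on the letter B, giving Bb.

Bb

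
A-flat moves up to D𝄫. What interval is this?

The letter names run A→D, a span of 3 letter steps, so the interval is some kind of fourth.
Ab to Dbb is 4 semitones. A perfect fourth is 5, so 4 makes it diminished.

diminished fourth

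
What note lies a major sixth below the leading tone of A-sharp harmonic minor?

The leading tone of A# harmonic minor is G##.
A major sixth (9 semitones) below G## lands on the letter B, giving B#.

B#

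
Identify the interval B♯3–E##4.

Counting letters B–C–D–E gives a fourth.
B#→E## = 6 semitones, 1 wider than the perfect fourth (5), so augmented.

augmented fourth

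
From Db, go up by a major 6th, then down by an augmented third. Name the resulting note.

A major sixth up from Db is Bb (letter B, 9 semitones up).
An augmented third down from Bb is Gbb (letter G, 5 semitones down).

Gbb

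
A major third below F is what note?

Db

F down a major third is Db, so the target letter is D.
From F, a major third is 4 semitones down: Db.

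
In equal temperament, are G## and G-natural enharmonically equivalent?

G## is pitch class 9; G is pitch class 7.
The pitch classes differ (9 vs. 7), so they are not enharmonic equivalents.

No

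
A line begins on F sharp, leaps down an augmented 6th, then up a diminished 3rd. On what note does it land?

Cbb

An augmented sixth down from F# is Ab (letter A, 10 semitones down).
A diminished third up from Ab is Cbb (letter C, 2 semitones up).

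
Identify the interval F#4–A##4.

augmented third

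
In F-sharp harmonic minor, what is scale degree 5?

The F# harmonic minor scale runs F# G# A B C# D E#.
Degree 5 is C#.

C#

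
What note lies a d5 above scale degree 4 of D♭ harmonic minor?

Dbb

Scale degree 4 of Db harmonic minor is Gb.
A diminished fifth (6 semitones) above Gb lands on the letter D, giving Dbb.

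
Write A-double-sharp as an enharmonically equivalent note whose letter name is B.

B

Plain B sits at the same pitch as A##, so on the letter B the same pitch needs a natural: B.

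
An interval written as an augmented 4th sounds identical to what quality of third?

An augmented fourth spans 6 semitones.
A third spanning 6 semitones is doubly augmented (the major third is 4).

doubly augmented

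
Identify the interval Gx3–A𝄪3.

major second

Counting letters G–A gives a second.
G##→A## = 2 semitones, exactly the major second.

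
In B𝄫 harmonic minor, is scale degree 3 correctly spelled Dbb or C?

Dbb

Each scale degree takes a distinct letter name. Degree 3 of a scale on B must use the letter D.
Dbb and C are enharmonically the same pitch, but only Dbb uses the letter D, so it is the correct spelling here.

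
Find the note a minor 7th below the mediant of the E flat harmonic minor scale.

The mediant of Eb harmonic minor is Gb.
A minor seventh (10 semitones) below Gb lands on the letter A, giving Ab.

Ab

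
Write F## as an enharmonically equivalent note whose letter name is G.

G

F## is pitch class 7. The letter G alone is pitch class 7.
Pitch class 7 on G needs no accidental: G.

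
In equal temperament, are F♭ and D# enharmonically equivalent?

No

Fb is pitch class 4; D# is pitch class 3.
The pitch classes differ (4 vs. 3), so they are not enharmonic equivalents.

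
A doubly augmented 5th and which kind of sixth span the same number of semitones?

A doubly augmented fifth spans 9 semitones.
A sixth spanning 9 semitones is major (the major sixth is 9).

major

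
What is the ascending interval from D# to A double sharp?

augmented fifth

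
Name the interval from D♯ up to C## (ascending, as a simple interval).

The letter names run D→C, a span of 6 letter steps, so the interval is some kind of seventh.
D# to C## is 11 semitones. A major seventh is 11, so 11 makes it major.

major seventh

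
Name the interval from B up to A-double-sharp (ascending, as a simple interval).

Counting letters B–C–D–E–F–G–A gives a seventh.
B→A## = 12 semitones, 1 wider than the major seventh (11), so augmented.

augmented seventh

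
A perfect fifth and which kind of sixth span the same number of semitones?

diminished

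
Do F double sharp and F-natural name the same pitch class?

No

F## is pitch class 7; F is pitch class 5.
The pitch classes differ (7 vs. 5), so they are not enharmonic equivalents.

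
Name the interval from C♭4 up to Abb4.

Counting letters C–D–E–F–G–A gives a sixth.
Cb→Abb = 8 semitones, 1 narrower than the major sixth (9), so minor.

minor sixth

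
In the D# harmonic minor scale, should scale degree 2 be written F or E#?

E#

Each scale degree takes a distinct letter name. Degree 2 of a scale on D must use the letter E.
E# and F are enharmonically the same pitch, but only E# uses the letter E, so it is the correct spelling here.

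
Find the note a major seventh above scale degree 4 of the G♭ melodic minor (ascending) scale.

Bb

Scale degree 4 of Gb melodic minor (ascending) is Cb.
A major seventh (11 semitones) above Cb lands on the letter B, giving Bb.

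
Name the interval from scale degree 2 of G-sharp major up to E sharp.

Scale degree 2 of G# major is A#.
A# up to E#: letters A→E make it a fifth; 7 semitones makes it perfect.

perfect fifth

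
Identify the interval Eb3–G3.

major third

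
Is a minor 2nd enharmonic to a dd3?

A minor second spans 1 semitone; a doubly diminished third spans 1.
They are enharmonically equivalent.

Yes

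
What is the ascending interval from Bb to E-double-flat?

diminished fourth

Counting letters B–C–D–E gives a fourth.
Bb→Ebb = 4 semitones, 1 narrower than the perfect fourth (5), so diminished.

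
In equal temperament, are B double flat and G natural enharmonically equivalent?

No

Bbb is pitch class 9; G is pitch class 7.
The pitch classes differ (9 vs. 7), so they are not enharmonic equivalents.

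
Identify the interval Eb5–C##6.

doubly augmented sixth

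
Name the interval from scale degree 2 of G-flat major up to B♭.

major second

Scale degree 2 of Gb major is Ab.
Ab up to Bb: letters A→B make it a second; 2 semitones makes it major.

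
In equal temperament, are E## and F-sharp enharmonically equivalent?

E## = pitch class 6 and F# = pitch class 6 — the same pitch class, so they are enharmonic equivalents.

Yes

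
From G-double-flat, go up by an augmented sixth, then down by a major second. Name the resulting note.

Db

An augmented sixth up from Gbb is Eb (letter E, 10 semitones up).
A major second down from Eb is Db (letter D, 2 semitones down).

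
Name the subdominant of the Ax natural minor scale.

D##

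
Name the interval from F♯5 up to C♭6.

The letter names run F→C, a span of 4 letter steps, so the interval is some kind of fifth.
F# to Cb is 5 semitones. A perfect fifth is 7, so 5 makes it doubly diminished.

doubly diminished fifth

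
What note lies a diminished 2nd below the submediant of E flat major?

The submediant of Eb major is C.
A diminished second (0 semitones) below C lands on the letter B, giving B#.

B#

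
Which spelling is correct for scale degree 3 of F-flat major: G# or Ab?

Ab

Each scale degree takes a distinct letter name. Degree 3 of a scale on F must use the letter A.
Ab and G# are enharmonically the same pitch, but only Ab uses the letter A, so it is the correct spelling here.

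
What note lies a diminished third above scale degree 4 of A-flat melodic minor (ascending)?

Fbb

Scale degree 4 of Ab melodic minor (ascending) is Db.
A diminished third (2 semitones) above Db lands on the letter F, giving Fbb.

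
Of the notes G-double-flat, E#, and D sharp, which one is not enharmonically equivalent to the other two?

In 12-tone equal temperament, enharmonic equivalents share a pitch class. Gbb is pitch class 5; E# is pitch class 5; D# is pitch class 3.
Gbb and E# share pitch class 5, while D# is pitch class 3.

D#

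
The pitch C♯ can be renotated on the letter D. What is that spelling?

Db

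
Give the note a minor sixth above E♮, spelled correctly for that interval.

A sixth above E lands on the letter C.
A minor sixth spans 8 semitones, so E moves to pitch class 0. On the letter C that is C.

C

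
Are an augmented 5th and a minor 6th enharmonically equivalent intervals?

An augmented fifth spans 8 semitones; a minor sixth spans 8.
They are enharmonically equivalent.

Yes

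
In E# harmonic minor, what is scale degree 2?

F##

Degree 2 takes the letter 1 step above E, which is F.
In harmonic minor, degree 2 sits 2 semitones above the tonic. E# + 2 semitones is pitch class 7, spelled on F as F##.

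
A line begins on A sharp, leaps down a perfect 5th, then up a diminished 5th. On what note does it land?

A

A perfect fifth down from A# is D# (letter D, 7 semitones down).
A diminished fifth up from D# is A (letter A, 6 semitones up).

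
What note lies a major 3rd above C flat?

A third above C lands on the letter E.
A major third spans 4 semitones, so Cb moves to pitch class 3. On the letter E that is Eb.

Eb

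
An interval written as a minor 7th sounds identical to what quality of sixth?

augmented

A minor seventh spans 10 semitones.
A sixth spanning 10 semitones is augmented (the major sixth is 9).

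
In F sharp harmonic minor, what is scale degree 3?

A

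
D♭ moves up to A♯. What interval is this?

doubly augmented fifth

The letter names run D→A, a span of 4 letter steps, so the interval is some kind of fifth.
Db to A# is 9 semitones. A perfect fifth is 7, so 9 makes it doubly augmented.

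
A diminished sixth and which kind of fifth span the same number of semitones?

perfect

A diminished sixth spans 7 semitones.
A fifth spanning 7 semitones is perfect (the perfect fifth is 7).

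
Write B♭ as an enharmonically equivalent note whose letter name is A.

A#

Plain A sits 1 semitone below Bb, so on the letter A the same pitch needs a sharp: A#.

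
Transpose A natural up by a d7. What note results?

A seventh above A lands on the letter G.
A diminished seventh spans 9 semitones, so A moves to pitch class 6. On the letter G that is Gb.

Gb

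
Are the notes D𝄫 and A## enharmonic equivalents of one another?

No

Dbb is pitch class 0; A## is pitch class 11.
The pitch classes differ (0 vs. 11), so they are not enharmonic equivalents.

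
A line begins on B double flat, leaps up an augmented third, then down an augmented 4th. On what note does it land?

Ab

An augmented third up from Bbb is D (letter D, 5 semitones up).
An augmented fourth down from D is Ab (letter A, 6 semitones down).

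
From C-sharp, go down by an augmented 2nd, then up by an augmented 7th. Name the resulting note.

A#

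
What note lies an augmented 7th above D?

A seventh above D lands on the letter C.
An augmented seventh spans 12 semitones, so D moves to pitch class 2. On the letter C that is C##.

C##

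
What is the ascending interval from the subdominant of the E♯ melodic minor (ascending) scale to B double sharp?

augmented second

The subdominant of E# melodic minor (ascending) is A#.
A# up to B##: letters A→B make it a second; 3 semitones makes it augmented.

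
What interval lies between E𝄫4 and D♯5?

doubly augmented seventh

The letter names run E→D, a span of 6 letter steps, so the interval is some kind of seventh.
Ebb to D# is 13 semitones. A major seventh is 11, so 13 makes it doubly augmented.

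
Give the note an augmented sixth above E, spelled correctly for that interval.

C##

A sixth above E lands on the letter C.
An augmented sixth spans 10 semitones, so E moves to pitch class 2. On the letter C that is C##.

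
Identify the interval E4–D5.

The letter names run E→D, a span of 6 letter steps, so the interval is some kind of seventh.
E to D is 10 semitones. A major seventh is 11, so 10 makes it minor.

minor seventh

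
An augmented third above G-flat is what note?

B

A third above G lands on the letter B.
An augmented third spans 5 semitones, so Gb moves to pitch class 11. On the letter B that is B.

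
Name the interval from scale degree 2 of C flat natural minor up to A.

Scale degree 2 of Cb natural minor is Db.
Db up to A: letters D→A make it a fifth; 8 semitones makes it augmented.

augmented fifth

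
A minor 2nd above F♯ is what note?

G

F up a major second is G, so the target letter is G.
From F#, a minor second is 1 semitone up: G.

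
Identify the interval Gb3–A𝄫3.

The letter names run G→A, a span of 1 letter step, so the interval is some kind of second.
Gb to Abb is 1 semitone. A major second is 2, so 1 makes it minor.

minor second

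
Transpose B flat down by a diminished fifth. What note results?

A fifth below B lands on the letter E.
A diminished fifth spans 6 semitones, so Bb moves to pitch class 4. On the letter E that is E.

E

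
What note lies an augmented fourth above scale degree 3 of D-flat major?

Scale degree 3 of Db major is F.
An augmented fourth (6 semitones) above F lands on the letter B, giving B.

B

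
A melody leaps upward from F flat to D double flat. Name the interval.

Counting letters F–G–A–B–C–D gives a sixth.
Fb→Dbb = 8 semitones, 1 narrower than the major sixth (9), so minor.

minor sixth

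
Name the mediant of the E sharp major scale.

G##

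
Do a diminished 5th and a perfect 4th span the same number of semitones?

No

A diminished fifth spans 6 semitones; a perfect fourth spans 5.
The spans differ, so they are not enharmonic equivalents.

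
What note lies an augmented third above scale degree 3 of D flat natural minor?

A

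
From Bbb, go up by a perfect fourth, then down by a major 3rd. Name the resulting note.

A perfect fourth up from Bbb is Ebb (letter E, 5 semitones up).
A major third down from Ebb is Cbb (letter C, 4 semitones down).

Cbb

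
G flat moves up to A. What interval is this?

augmented second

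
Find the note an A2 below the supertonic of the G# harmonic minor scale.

G

The supertonic of G# harmonic minor is A#.
An augmented second (3 semitones) below A# lands on the letter G, giving G.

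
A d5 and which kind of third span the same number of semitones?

A diminished fifth spans 6 semitones.
A third spanning 6 semitones is doubly augmented (the major third is 4).

doubly augmented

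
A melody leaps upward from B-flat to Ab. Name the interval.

Counting letters B–C–D–E–F–G–A gives a seventh.
Bb→Ab = 10 semitones, 1 narrower than the major seventh (11), so minor.

minor seventh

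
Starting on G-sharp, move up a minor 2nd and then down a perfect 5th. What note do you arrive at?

A minor second up from G# is A (letter A, 1 semitone up).
A perfect fifth down from A is D (letter D, 7 semitones down).

D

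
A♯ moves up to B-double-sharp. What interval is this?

The letter names run A→B, a span of 1 letter step, so the interval is some kind of second.
A# to B## is 3 semitones. A major second is 2, so 3 makes it augmented.

augmented second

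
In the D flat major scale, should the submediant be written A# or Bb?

Bb

Each scale degree takes a distinct letter name. Degree 6 of a scale on D must use the letter B.
Bb and A# are enharmonically the same pitch, but only Bb uses the letter B, so it is the correct spelling here.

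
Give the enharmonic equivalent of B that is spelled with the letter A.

A##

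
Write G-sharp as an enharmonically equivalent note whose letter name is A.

Ab

G# is pitch class 8. The letter A alone is pitch class 9.
To reach pitch class 8 from A requires an offset of -1 semitone, i.e. flat: Ab.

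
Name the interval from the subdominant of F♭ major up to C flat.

The subdominant of Fb major is Bbb.
Bbb up to Cb: letters B→C make it a second; 2 semitones makes it major.

major second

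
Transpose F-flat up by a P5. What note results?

Cb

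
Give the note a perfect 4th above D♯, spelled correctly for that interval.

G#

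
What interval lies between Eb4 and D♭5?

The letter names run E→D, a span of 6 letter steps, so the interval is some kind of seventh.
Eb to Db is 10 semitones. A major seventh is 11, so 10 makes it minor.

minor seventh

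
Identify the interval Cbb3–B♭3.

augmented seventh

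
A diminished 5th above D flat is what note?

Abb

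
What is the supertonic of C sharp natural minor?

Degree 2 takes the letter 1 step above C, which is D.
In natural minor, degree 2 sits 2 semitones above the tonic. C# + 2 semitones is pitch class 3, spelled on D as D#.

D#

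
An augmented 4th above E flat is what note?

A fourth above E lands on the letter A.
An augmented fourth spans 6 semitones, so Eb moves to pitch class 9. On the letter A that is A.

A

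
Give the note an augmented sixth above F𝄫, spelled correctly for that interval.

Db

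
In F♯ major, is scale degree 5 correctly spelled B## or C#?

Each scale degree takes a distinct letter name. Degree 5 of a scale on F must use the letter C.
C# and B## are enharmonically the same pitch, but only C# uses the letter C, so it is the correct spelling here.

C#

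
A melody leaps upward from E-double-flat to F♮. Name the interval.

The letter names run E→F, a span of 1 letter step, so the interval is some kind of second.
Ebb to F is 3 semitones. A major second is 2, so 3 makes it augmented.

augmented second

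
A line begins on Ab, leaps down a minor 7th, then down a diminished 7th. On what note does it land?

C#

A minor seventh down from Ab is Bb (letter B, 10 semitones down).
A diminished seventh down from Bb is C# (letter C, 9 semitones down).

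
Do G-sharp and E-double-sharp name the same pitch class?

No

G# is pitch class 8; E## is pitch class 6.
The pitch classes differ (8 vs. 6), so they are not enharmonic equivalents.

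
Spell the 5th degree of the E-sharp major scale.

B#

The E# major scale runs E# F## G## A# B# C## D##.
Degree 5 is B#.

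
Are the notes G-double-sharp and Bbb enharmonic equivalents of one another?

Yes

G## = pitch class 9 and Bbb = pitch class 9 — the same pitch class, so they are enharmonic equivalents.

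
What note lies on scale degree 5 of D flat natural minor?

Ab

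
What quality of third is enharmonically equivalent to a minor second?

A minor second spans 1 semitone.
A third spanning 1 semitone is doubly diminished (the major third is 4).

doubly diminished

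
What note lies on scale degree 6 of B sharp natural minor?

The B# natural minor scale runs B# C## D# E# F## G# A#.
Degree 6 is G#.

G#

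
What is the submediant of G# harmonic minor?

The G# harmonic minor scale runs G# A# B C# D# E F##.
Degree 6 is E.

E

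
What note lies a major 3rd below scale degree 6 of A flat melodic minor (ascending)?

Scale degree 6 of Ab melodic minor (ascending) is F.
A major third (4 semitones) below F lands on the letter D, giving Db.

Db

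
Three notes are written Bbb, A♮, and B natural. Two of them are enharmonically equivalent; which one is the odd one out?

B

In 12-tone equal temperament, enharmonic equivalents share a pitch class. Bbb is pitch class 9; A is pitch class 9; B is pitch class 11.
Bbb and A share pitch class 9, while B is pitch class 11.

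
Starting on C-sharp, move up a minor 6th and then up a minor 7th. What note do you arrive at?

G

A minor sixth up from C# is A (letter A, 8 semitones up).
A minor seventh up from A is G (letter G, 10 semitones up).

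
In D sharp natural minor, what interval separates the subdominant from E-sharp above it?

major sixth

The subdominant of D# natural minor is G#.
G# up to E#: letters G→E make it a sixth; 9 semitones makes it major.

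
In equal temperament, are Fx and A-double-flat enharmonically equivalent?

F## is pitch class 7; Abb is pitch class 7.
All spellings map to pitch class 7, so they are enharmonically equivalent.

Yes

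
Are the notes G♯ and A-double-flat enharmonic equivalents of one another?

No

Two spellings are enharmonically equivalent only if they share a pitch class.
Here G# → 8, Abb → 7; 7 ≠ 8, so they are not.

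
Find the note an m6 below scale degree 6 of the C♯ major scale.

Scale degree 6 of C# major is A#.
A minor sixth (8 semitones) below A# lands on the letter C, giving C##.

C##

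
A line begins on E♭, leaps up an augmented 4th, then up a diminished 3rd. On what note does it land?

An augmented fourth up from Eb is A (letter A, 6 semitones up).
A diminished third up from A is Cb (letter C, 2 semitones up).

Cb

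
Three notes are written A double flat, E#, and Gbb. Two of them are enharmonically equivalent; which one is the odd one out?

Abb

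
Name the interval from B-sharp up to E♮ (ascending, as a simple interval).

diminished fourth

The letter names run B→E, a span of 3 letter steps, so the interval is some kind of fourth.
B# to E is 4 semitones. A perfect fourth is 5, so 4 makes it diminished.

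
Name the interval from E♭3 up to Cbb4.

Counting letters E–F–G–A–B–C gives a sixth.
Eb→Cbb = 7 semitones, 2 narrower than the major sixth (9), so diminished.

diminished sixth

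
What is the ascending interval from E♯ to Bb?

doubly diminished fifth

The letter names run E→B, a span of 4 letter steps, so the interval is some kind of fifth.
E# to Bb is 5 semitones. A perfect fifth is 7, so 5 makes it doubly diminished.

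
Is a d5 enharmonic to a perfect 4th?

No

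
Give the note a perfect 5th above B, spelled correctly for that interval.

B up a perfect fifth is F#, so the target letter is F.
From B, a perfect fifth is 7 semitones up: F#.

F#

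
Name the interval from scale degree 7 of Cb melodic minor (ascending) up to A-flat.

Scale degree 7 of Cb melodic minor (ascending) is Bb.
Bb up to Ab: letters B→A make it a seventh; 10 semitones makes it minor.

minor seventh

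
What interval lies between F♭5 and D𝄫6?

The letter names run F→D, a span of 5 letter steps, so the interval is some kind of sixth.
Fb to Dbb is 8 semitones. A major sixth is 9, so 8 makes it minor.

minor sixth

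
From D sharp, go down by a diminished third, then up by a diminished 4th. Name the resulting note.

A diminished third down from D# is B## (letter B, 2 semitones down).
A diminished fourth up from B## is E# (letter E, 4 semitones up).

E#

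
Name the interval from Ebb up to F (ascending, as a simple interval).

The letter names run E→F, a span of 1 letter step, so the interval is some kind of second.
Ebb to F is 3 semitones. A major second is 2, so 3 makes it augmented.

augmented second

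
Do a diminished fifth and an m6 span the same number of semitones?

No

A diminished fifth spans 6 semitones; a minor sixth spans 8.
The spans differ, so they are not enharmonic equivalents.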